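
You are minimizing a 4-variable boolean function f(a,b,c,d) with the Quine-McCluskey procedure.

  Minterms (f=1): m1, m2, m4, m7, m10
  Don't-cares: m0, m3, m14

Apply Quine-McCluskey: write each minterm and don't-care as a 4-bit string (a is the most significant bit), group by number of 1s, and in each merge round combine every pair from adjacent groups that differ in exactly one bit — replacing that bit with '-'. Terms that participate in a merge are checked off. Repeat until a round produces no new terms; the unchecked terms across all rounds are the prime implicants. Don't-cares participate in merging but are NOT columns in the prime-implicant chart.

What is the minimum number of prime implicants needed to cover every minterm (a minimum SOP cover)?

Round 0: 0000✓ 0001✓ 0010✓ 0011✓ 0100✓ 0111✓ 1010✓ 1110✓
Round 1: -010 0-00 0-11 00-0✓ 00-1✓ 000-✓ 001-✓ 1-10
Round 2: 00--
PIs = {-010, 0-00, 0-11, 00--, 1-10}
Coverage chart:
  m1: 00-- ←essential
  m2: -010,00--
  m4: 0-00 ←essential
  m7: 0-11 ←essential
  m10: -010,1-10
Essential: 0-00, 0-11, 00--
Petrick residual → -010
Min cover (4 terms): b'cd' + a'c'd' + a'cd + a'b'

4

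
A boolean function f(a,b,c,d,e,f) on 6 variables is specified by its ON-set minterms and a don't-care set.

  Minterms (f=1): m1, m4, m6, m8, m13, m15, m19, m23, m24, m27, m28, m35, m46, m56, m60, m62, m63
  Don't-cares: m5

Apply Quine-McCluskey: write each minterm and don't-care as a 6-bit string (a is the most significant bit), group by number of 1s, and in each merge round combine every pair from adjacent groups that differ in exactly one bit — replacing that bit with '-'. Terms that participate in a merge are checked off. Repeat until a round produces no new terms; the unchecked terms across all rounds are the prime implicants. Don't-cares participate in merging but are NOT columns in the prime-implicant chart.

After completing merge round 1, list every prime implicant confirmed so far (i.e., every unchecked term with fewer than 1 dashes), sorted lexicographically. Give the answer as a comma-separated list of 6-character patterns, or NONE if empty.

100011

Round 0: 000001✓ 000100✓ 000101✓ 000110✓ 001000✓ 001101✓ 001111✓ 010011✓ 010111✓ 011000✓ 011011✓ 011100✓ 100011 101110✓ 111000✓ 111100✓ 111110✓ 111111✓
Round 1: -11000✓ -11100✓ 0-1000 00-101 000-01 0001-0 00010- 0011-1 01-011 010-11 011-00✓ 1-1110 111-00✓ 1111-0 11111-
Round 2: -11-00
PIs = {-11-00, 0-1000, 00-101, 000-01, 0001-0, 00010-, 0011-1, 01-011, 010-11, 1-1110, 100011, 1111-0, 11111-}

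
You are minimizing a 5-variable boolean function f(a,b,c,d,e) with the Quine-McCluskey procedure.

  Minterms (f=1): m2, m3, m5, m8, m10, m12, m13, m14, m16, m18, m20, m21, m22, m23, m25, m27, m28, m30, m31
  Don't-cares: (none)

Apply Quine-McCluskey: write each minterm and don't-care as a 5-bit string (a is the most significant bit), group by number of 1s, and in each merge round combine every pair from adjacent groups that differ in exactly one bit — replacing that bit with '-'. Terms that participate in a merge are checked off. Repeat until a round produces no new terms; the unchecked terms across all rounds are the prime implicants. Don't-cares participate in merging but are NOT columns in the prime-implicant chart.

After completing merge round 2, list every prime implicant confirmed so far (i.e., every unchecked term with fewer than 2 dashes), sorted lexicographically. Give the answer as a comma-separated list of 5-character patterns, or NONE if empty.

Round 0: 00010✓ 00011✓ 00101✓ 01000✓ 01010✓ 01100✓ 01101✓ 01110✓ 10000✓ 10010✓ 10100✓ 10101✓ 10110✓ 10111✓ 11001✓ 11011✓ 11100✓ 11110✓ 11111✓
Round 1: -0010 -0101 -1100✓ -1110✓ 0-010 0-101 0001- 01-00✓ 01-10✓ 010-0✓ 011-0✓ 0110- 1-100✓ 1-110✓ 1-111✓ 10-00✓ 10-10✓ 100-0✓ 101-0✓ 101-1✓ 1010-✓ 1011-✓ 11-11 110-1 111-0✓ 1111-✓
Round 2: -11-0 01--0 1-1-0 1-11- 10--0 101--
PIs = {-0010, -0101, -11-0, 0-010, 0-101, 0001-, 01--0, 0110-, 1-1-0, 1-11-, 10--0, 101--, 11-11, 110-1}

-0010, -0101, 0-010, 0-101, 0001-, 0110-, 11-11, 110-1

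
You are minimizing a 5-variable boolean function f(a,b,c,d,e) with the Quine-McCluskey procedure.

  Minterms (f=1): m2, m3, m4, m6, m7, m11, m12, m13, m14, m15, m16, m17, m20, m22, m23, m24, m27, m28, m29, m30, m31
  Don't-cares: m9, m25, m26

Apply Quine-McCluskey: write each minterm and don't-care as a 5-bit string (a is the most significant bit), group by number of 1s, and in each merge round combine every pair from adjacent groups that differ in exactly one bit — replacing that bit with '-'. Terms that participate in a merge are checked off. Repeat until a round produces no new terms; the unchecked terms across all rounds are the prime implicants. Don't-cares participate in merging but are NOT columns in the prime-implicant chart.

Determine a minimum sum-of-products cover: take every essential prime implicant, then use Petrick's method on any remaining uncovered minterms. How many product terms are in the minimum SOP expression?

5

Round 0: 00010✓ 00011✓ 00100✓ 00110✓ 00111✓ 01001✓ 01011✓ 01100✓ 01101✓ 01110✓ 01111✓ 10000✓ 10001✓ 10100✓ 10110✓ 10111✓ 11000✓ 11001✓ 11010✓ 11011✓ 11100✓ 11101✓ 11110✓ 11111✓
Round 1: -0100✓ -0110✓ -0111✓ -1001✓ -1011✓ -1100✓ -1101✓ -1110✓ -1111✓ 0-011✓ 0-100✓ 0-110✓ 0-111✓ 00-10✓ 00-11✓ 0001-✓ 001-0✓ 0011-✓ 01-01✓ 01-11✓ 010-1✓ 011-0✓ 011-1✓ 0110-✓ 0111-✓ 1-000✓ 1-001✓ 1-100✓ 1-110✓ 1-111✓ 10-00✓ 1000-✓ 101-0✓ 1011-✓ 11-00✓ 11-01✓ 11-10✓ 11-11✓ 110-0✓ 110-1✓ 1100-✓ 1101-✓ 111-0✓ 111-1✓ 1110-✓ 1111-✓
Round 2: --100✓ --110✓ --111✓ -01-0✓ -011-✓ -1-01✓ -1-11✓ -10-1✓ -11-0✓ -11-1✓ -110-✓ -111-✓ 0--11 0-1-0✓ 0-11-✓ 00-1- 01--1✓ 011--✓ 1--00 1-00- 1-1-0✓ 1-11-✓ 11--0✓ 11--1✓ 11-0-✓ 11-1-✓ 110--✓ 111--✓
Round 3: --1-0 --11- -1--1 -11-- 11---
PIs = {--1-0, --11-, -1--1, -11--, 0--11, 00-1-, 1--00, 1-00-, 11---}
Coverage chart:
  m2: 00-1- ←essential
  m3: 0--11,00-1-
  m4: --1-0 ←essential
  m6: --1-0,--11-,00-1-
  m7: --11-,0--11,00-1-
  m11: -1--1,0--11
  m12: --1-0,-11--
  m13: -1--1,-11--
  m14: --1-0,--11-,-11--
  m15: --11-,-1--1,-11--,0--11
  m16: 1--00,1-00-
  m17: 1-00- ←essential
  m20: --1-0,1--00
  m22: --1-0,--11-
  m23: --11- ←essential
  m24: 1--00,1-00-,11---
  m27: -1--1,11---
  m28: --1-0,-11--,1--00,11---
  m29: -1--1,-11--,11---
  m30: --1-0,--11-,-11--,11---
  m31: --11-,-1--1,-11--,11---
Essential: --1-0, --11-, 00-1-, 1-00-
Petrick residual → -1--1
Min cover (5 terms): ce' + cd + be + a'b'd + ac'd'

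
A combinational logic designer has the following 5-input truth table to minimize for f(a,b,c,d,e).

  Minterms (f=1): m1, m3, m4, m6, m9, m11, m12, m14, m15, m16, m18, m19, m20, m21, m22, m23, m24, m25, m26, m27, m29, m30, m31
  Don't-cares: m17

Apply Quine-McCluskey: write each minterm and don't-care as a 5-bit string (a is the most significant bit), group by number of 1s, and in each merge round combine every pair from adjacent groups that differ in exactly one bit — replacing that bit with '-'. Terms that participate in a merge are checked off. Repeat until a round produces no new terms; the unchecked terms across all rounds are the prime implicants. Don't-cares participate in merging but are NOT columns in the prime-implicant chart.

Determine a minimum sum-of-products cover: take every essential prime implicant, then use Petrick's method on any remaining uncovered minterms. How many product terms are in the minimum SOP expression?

6

size-2^0 implicants → 00001(✓)  00011(✓)  00100(✓)  00110(✓)  01001(✓)  01011(✓)  01100(✓)  01110(✓)  01111(✓)  10000(✓)  10001(✓)  10010(✓)  10011(✓)  10100(✓)  10101(✓)  10110(✓)  10111(✓)  11000(✓)  11001(✓)  11010(✓)  11011(✓)  11101(✓)  11110(✓)  11111(✓)
size-2^1 implicants → -0001(✓)  -0011(✓)  -0100(✓)  -0110(✓)  -1001(✓)  -1011(✓)  -1110(✓)  -1111(✓)  0-001(✓)  0-011(✓)  0-100(✓)  0-110(✓)  000-1(✓)  001-0(✓)  01-11(✓)  010-1(✓)  011-0(✓)  0111-(✓)  1-000(✓)  1-001(✓)  1-010(✓)  1-011(✓)  1-101(✓)  1-110(✓)  1-111(✓)  10-00(✓)  10-01(✓)  10-10(✓)  10-11(✓)  100-0(✓)  100-1(✓)  1000-(✓)  1001-(✓)  101-0(✓)  101-1(✓)  1010-(✓)  1011-(✓)  11-01(✓)  11-10(✓)  11-11(✓)  110-0(✓)  110-1(✓)  1100-(✓)  1101-(✓)  111-1(✓)  1111-(✓)
size-2^2 implicants → --001(✓)  --011(✓)  --110  -00-1(✓)  -01-0  -1-11  -10-1(✓)  -111-  0-0-1(✓)  0-1-0  1--01(✓)  1--10(✓)  1--11(✓)  1-0-0(✓)  1-0-1(✓)  1-00-(✓)  1-01-(✓)  1-1-1(✓)  1-11-(✓)  10--0(✓)  10--1(✓)  10-0-(✓)  10-1-(✓)  100--(✓)  101--(✓)  11--1(✓)  11-1-(✓)  110--(✓)
size-2^3 implicants → --0-1  1---1  1--1-  1-0--  10---
Unchecked terms (primes): --0-1, --110, -01-0, -1-11, -111-, 0-1-0, 1---1, 1--1-, 1-0--, 10---
Minterm coverage:
  m1 ⊆ --0-1 [E]
  m3 ⊆ --0-1 [E]
  m4 ⊆ -01-0,0-1-0
  m6 ⊆ --110,-01-0,0-1-0
  m9 ⊆ --0-1 [E]
  m11 ⊆ --0-1,-1-11
  m12 ⊆ 0-1-0 [E]
  m14 ⊆ --110,-111-,0-1-0
  m15 ⊆ -1-11,-111-
  m16 ⊆ 1-0--,10---
  m18 ⊆ 1--1-,1-0--,10---
  m19 ⊆ --0-1,1---1,1--1-,1-0--,10---
  m20 ⊆ -01-0,10---
  m21 ⊆ 1---1,10---
  m22 ⊆ --110,-01-0,1--1-,10---
  m23 ⊆ 1---1,1--1-,10---
  m24 ⊆ 1-0-- [E]
  m25 ⊆ --0-1,1---1,1-0--
  m26 ⊆ 1--1-,1-0--
  m27 ⊆ --0-1,-1-11,1---1,1--1-,1-0--
  m29 ⊆ 1---1 [E]
  m30 ⊆ --110,-111-,1--1-
  m31 ⊆ -1-11,-111-,1---1,1--1-
E = {--0-1, 0-1-0, 1---1, 1-0--}
Petrick residual → -01-0, -111-
Cover = c'e + b'ce' + bcd + a'ce' + ae + ac'  |cover|=6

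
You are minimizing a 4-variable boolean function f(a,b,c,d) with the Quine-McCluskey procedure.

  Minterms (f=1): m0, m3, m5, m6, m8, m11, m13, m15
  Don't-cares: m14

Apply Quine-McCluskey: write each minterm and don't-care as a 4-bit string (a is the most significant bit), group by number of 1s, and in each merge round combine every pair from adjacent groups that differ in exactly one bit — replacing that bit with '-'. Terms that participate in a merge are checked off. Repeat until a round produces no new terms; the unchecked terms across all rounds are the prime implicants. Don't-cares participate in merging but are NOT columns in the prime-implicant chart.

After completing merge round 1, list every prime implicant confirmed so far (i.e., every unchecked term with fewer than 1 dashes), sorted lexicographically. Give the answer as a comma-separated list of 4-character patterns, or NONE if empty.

NONE

size-2^0 implicants → 0000(✓)  0011(✓)  0101(✓)  0110(✓)  1000(✓)  1011(✓)  1101(✓)  1110(✓)  1111(✓)
size-2^1 implicants → -000  -011  -101  -110  1-11  11-1  111-
Unchecked terms (primes): -000, -011, -101, -110, 1-11, 11-1, 111-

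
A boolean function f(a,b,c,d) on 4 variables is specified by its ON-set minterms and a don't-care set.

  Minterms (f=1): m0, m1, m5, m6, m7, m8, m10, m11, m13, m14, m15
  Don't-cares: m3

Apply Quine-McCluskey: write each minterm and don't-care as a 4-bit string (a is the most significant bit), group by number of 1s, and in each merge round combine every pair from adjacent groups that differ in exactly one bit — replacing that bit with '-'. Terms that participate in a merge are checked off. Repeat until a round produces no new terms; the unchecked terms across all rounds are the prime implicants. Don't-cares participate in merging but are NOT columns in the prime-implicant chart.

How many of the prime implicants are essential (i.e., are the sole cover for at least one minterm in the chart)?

2

size-2^0 implicants → 0000(✓)  0001(✓)  0011(✓)  0101(✓)  0110(✓)  0111(✓)  1000(✓)  1010(✓)  1011(✓)  1101(✓)  1110(✓)  1111(✓)
size-2^1 implicants → -000  -011(✓)  -101(✓)  -110(✓)  -111(✓)  0-01(✓)  0-11(✓)  00-1(✓)  000-  01-1(✓)  011-(✓)  1-10(✓)  1-11(✓)  10-0  101-(✓)  11-1(✓)  111-(✓)
size-2^2 implicants → --11  -1-1  -11-  0--1  1-1-
Unchecked terms (primes): --11, -000, -1-1, -11-, 0--1, 000-, 1-1-, 10-0
Minterm coverage:
  m0 ⊆ -000,000-
  m1 ⊆ 0--1,000-
  m5 ⊆ -1-1,0--1
  m6 ⊆ -11- [E]
  m7 ⊆ --11,-1-1,-11-,0--1
  m8 ⊆ -000,10-0
  m10 ⊆ 1-1-,10-0
  m11 ⊆ --11,1-1-
  m13 ⊆ -1-1 [E]
  m14 ⊆ -11-,1-1-
  m15 ⊆ --11,-1-1,-11-,1-1-
E = {-1-1, -11-}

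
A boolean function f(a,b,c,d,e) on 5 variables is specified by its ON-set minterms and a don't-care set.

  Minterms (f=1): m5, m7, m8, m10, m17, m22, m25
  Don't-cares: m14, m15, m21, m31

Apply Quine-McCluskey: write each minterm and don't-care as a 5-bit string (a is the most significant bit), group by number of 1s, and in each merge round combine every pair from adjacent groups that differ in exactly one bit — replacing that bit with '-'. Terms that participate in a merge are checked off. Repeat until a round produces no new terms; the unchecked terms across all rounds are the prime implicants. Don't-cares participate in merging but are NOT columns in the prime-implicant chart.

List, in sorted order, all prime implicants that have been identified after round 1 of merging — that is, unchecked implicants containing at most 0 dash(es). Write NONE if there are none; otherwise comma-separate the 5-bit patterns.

[col 0] 00101*, 00111*, 01000*, 01010*, 01110*, 01111*, 10001*, 10101*, 10110, 11001*, 11111*
[col 1] -0101, -1111, 0-111, 001-1, 01-10, 010-0, 0111-, 1-001, 10-01
Prime implicants: -0101, -1111, 0-111, 001-1, 01-10, 010-0, 0111-, 1-001, 10-01, 10110

10110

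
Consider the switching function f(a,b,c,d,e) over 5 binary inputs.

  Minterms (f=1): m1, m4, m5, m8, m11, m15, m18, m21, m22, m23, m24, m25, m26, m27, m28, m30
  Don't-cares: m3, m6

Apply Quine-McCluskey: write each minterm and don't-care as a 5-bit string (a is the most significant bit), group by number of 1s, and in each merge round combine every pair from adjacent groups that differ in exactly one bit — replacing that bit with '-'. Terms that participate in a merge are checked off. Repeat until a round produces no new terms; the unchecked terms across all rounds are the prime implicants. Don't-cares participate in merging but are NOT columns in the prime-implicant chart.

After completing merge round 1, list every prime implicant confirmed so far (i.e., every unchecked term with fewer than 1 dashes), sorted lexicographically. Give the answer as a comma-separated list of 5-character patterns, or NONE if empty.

Round 0: 00001✓ 00011✓ 00100✓ 00101✓ 00110✓ 01000✓ 01011✓ 01111✓ 10010✓ 10101✓ 10110✓ 10111✓ 11000✓ 11001✓ 11010✓ 11011✓ 11100✓ 11110✓
Round 1: -0101 -0110 -1000 -1011 0-011 00-01 000-1 001-0 0010- 01-11 1-010✓ 1-110✓ 10-10✓ 101-1 1011- 11-00✓ 11-10✓ 110-0✓ 110-1✓ 1100-✓ 1101-✓ 111-0✓
Round 2: 1--10 11--0 110--
PIs = {-0101, -0110, -1000, -1011, 0-011, 00-01, 000-1, 001-0, 0010-, 01-11, 1--10, 101-1, 1011-, 11--0, 110--}

NONE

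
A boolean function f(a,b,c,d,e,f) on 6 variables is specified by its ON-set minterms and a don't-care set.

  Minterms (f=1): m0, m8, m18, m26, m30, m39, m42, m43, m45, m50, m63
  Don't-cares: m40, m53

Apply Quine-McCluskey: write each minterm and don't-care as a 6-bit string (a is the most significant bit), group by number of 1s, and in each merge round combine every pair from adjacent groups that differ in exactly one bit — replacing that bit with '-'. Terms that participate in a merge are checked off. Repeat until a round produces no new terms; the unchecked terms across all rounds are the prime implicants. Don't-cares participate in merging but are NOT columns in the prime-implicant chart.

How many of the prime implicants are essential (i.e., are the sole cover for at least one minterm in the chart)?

[col 0] 000000*, 001000*, 010010*, 011010*, 011110*, 100111, 101000*, 101010*, 101011*, 101101, 110010*, 110101, 111111
[col 1] -01000, -10010, 00-000, 01-010, 011-10, 1010-0, 10101-
Prime implicants: -01000, -10010, 00-000, 01-010, 011-10, 100111, 1010-0, 10101-, 101101, 110101, 111111
PI chart (minterm → PIs covering it):
  0 | 00-000  (sole → essential)
  8 | -01000,00-000
  18 | -10010,01-010
  26 | 01-010,011-10
  30 | 011-10  (sole → essential)
  39 | 100111  (sole → essential)
  42 | 1010-0,10101-
  43 | 10101-  (sole → essential)
  45 | 101101  (sole → essential)
  50 | -10010  (sole → essential)
  63 | 111111  (sole → essential)
Essential prime implicants: -10010, 00-000, 011-10, 100111, 10101-, 101101, 111111

7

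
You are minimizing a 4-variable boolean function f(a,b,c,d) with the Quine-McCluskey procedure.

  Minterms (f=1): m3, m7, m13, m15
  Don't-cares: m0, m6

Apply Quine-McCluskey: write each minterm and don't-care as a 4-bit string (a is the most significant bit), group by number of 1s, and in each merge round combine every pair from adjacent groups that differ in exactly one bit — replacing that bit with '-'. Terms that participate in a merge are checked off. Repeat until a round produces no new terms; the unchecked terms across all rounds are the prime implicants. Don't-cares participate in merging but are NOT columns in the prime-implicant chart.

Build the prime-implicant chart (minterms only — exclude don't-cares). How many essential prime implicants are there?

2

size-2^0 implicants → 0000  0011(✓)  0110(✓)  0111(✓)  1101(✓)  1111(✓)
size-2^1 implicants → -111  0-11  011-  11-1
Unchecked terms (primes): -111, 0-11, 0000, 011-, 11-1
Minterm coverage:
  m3 ⊆ 0-11 [E]
  m7 ⊆ -111,0-11,011-
  m13 ⊆ 11-1 [E]
  m15 ⊆ -111,11-1
E = {0-11, 11-1}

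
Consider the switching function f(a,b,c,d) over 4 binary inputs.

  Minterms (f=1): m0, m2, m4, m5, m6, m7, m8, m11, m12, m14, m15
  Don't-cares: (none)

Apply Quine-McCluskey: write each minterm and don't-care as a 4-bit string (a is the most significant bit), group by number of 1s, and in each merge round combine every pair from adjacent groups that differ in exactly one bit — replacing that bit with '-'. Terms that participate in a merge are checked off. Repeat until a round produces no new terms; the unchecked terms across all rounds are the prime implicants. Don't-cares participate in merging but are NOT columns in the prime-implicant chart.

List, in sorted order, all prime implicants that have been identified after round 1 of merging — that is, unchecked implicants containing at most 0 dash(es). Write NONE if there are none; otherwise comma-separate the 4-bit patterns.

[col 0] 0000*, 0010*, 0100*, 0101*, 0110*, 0111*, 1000*, 1011*, 1100*, 1110*, 1111*
[col 1] -000*, -100*, -110*, -111*, 0-00*, 0-10*, 00-0*, 01-0*, 01-1*, 010-*, 011-*, 1-00*, 1-11, 11-0*, 111-*
[col 2] --00, -1-0, -11-, 0--0, 01--
Prime implicants: --00, -1-0, -11-, 0--0, 01--, 1-11

NONE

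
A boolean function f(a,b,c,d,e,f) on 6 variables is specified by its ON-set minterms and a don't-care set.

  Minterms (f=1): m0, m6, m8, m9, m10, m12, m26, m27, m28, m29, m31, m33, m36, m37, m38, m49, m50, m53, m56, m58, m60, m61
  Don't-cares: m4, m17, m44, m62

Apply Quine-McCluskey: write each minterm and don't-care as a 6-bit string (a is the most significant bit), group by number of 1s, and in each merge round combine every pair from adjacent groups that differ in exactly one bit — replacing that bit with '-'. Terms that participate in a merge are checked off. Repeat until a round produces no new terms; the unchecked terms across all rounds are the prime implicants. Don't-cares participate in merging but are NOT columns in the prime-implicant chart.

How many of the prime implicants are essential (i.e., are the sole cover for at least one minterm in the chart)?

6

size-2^0 implicants → 000000(✓)  000100(✓)  000110(✓)  001000(✓)  001001(✓)  001010(✓)  001100(✓)  010001(✓)  011010(✓)  011011(✓)  011100(✓)  011101(✓)  011111(✓)  100001(✓)  100100(✓)  100101(✓)  100110(✓)  101100(✓)  110001(✓)  110010(✓)  110101(✓)  111000(✓)  111010(✓)  111100(✓)  111101(✓)  111110(✓)
size-2^1 implicants → -00100(✓)  -00110(✓)  -01100(✓)  -10001  -11010  -11100(✓)  -11101(✓)  0-1010  0-1100(✓)  00-000(✓)  00-100(✓)  000-00(✓)  0001-0(✓)  001-00(✓)  0010-0  00100-  011-11  01101-  0111-1  01110-(✓)  1-0001(✓)  1-0101(✓)  1-1100(✓)  10-100(✓)  100-01(✓)  1001-0(✓)  10010-  11-010  11-101  110-01(✓)  111-00(✓)  111-10(✓)  1110-0(✓)  1111-0(✓)  11110-(✓)
size-2^2 implicants → --1100  -0-100  -001-0  -1110-  00--00  1-0-01  111--0
Unchecked terms (primes): --1100, -0-100, -001-0, -10001, -11010, -1110-, 0-1010, 00--00, 0010-0, 00100-, 011-11, 01101-, 0111-1, 1-0-01, 10010-, 11-010, 11-101, 111--0
Minterm coverage:
  m0 ⊆ 00--00 [E]
  m6 ⊆ -001-0 [E]
  m8 ⊆ 00--00,0010-0,00100-
  m9 ⊆ 00100- [E]
  m10 ⊆ 0-1010,0010-0
  m12 ⊆ --1100,-0-100,00--00
  m26 ⊆ -11010,0-1010,01101-
  m27 ⊆ 011-11,01101-
  m28 ⊆ --1100,-1110-
  m29 ⊆ -1110-,0111-1
  m31 ⊆ 011-11,0111-1
  m33 ⊆ 1-0-01 [E]
  m36 ⊆ -0-100,-001-0,10010-
  m37 ⊆ 1-0-01,10010-
  m38 ⊆ -001-0 [E]
  m49 ⊆ -10001,1-0-01
  m50 ⊆ 11-010 [E]
  m53 ⊆ 1-0-01,11-101
  m56 ⊆ 111--0 [E]
  m58 ⊆ -11010,11-010,111--0
  m60 ⊆ --1100,-1110-,111--0
  m61 ⊆ -1110-,11-101
E = {-001-0, 00--00, 00100-, 1-0-01, 11-010, 111--0}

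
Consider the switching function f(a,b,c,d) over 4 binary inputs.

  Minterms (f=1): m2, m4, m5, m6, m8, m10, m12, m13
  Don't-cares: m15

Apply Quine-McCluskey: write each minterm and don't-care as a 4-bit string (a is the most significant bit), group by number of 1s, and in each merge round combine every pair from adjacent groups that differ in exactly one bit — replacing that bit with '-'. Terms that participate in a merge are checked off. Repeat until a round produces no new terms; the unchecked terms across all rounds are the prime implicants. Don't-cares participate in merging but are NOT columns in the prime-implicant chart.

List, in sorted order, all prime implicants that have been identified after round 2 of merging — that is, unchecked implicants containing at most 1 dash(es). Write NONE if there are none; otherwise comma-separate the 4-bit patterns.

-010, 0-10, 01-0, 1-00, 10-0, 11-1

[col 0] 0010*, 0100*, 0101*, 0110*, 1000*, 1010*, 1100*, 1101*, 1111*
[col 1] -010, -100*, -101*, 0-10, 01-0, 010-*, 1-00, 10-0, 11-1, 110-*
[col 2] -10-
Prime implicants: -010, -10-, 0-10, 01-0, 1-00, 10-0, 11-1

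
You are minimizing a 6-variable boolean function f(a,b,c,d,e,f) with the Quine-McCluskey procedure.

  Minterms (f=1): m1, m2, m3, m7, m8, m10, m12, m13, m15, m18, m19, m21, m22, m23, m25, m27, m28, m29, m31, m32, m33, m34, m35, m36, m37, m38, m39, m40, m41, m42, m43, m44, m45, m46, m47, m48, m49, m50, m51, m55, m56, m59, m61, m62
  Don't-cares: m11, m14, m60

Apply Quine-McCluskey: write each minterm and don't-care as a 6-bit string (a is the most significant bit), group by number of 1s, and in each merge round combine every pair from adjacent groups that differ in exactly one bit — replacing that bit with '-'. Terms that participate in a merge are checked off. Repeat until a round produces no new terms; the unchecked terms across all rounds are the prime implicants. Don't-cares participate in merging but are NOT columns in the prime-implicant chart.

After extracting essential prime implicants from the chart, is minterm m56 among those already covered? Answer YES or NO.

NO

[col 0] 000001*, 000010*, 000011*, 000111*, 001000*, 001010*, 001011*, 001100*, 001101*, 001110*, 001111*, 010010*, 010011*, 010101*, 010110*, 010111*, 011001*, 011011*, 011100*, 011101*, 011111*, 100000*, 100001*, 100010*, 100011*, 100100*, 100101*, 100110*, 100111*, 101000*, 101001*, 101010*, 101011*, 101100*, 101101*, 101110*, 101111*, 110000*, 110001*, 110010*, 110011*, 110111*, 111000*, 111011*, 111100*, 111101*, 111110*
[col 1] -00001*, -00010*, -00011*, -00111*, -01000*, -01010*, -01011*, -01100*, -01101*, -01110*, -01111*, -10010*, -10011*, -10111*, -11011*, -11100*, -11101*, 0-0010*, 0-0011*, 0-0111*, 0-1011*, 0-1100*, 0-1101*, 0-1111*, 00-010*, 00-011*, 00-111*, 000-11*, 0000-1*, 00001-*, 001-00*, 001-10*, 001-11*, 0010-0*, 00101-*, 0011-0*, 0011-1*, 00110-*, 00111-*, 01-011*, 01-101*, 01-111*, 010-10*, 010-11*, 01001-*, 0101-1*, 01011-*, 011-01*, 011-11*, 0110-1*, 0111-1*, 01110-*, 1-0000*, 1-0001*, 1-0010*, 1-0011*, 1-0111*, 1-1000*, 1-1011*, 1-1100*, 1-1101*, 1-1110*, 10-000*, 10-001*, 10-010*, 10-011*, 10-100*, 10-101*, 10-110*, 10-111*, 100-00*, 100-01*, 100-10*, 100-11*, 1000-0*, 1000-1*, 10000-*, 10001-*, 1001-0*, 1001-1*, 10010-*, 10011-*, 101-00*, 101-01*, 101-10*, 101-11*, 1010-0*, 1010-1*, 10100-*, 10101-*, 1011-0*, 1011-1*, 10110-*, 10111-*, 11-000*, 11-011*, 110-11*, 1100-0*, 1100-1*, 11000-*, 11001-*, 111-00*, 1111-0*, 11110-*
[col 2] --0010*, --0011*, --0111*, --1011*, --1100*, --1101*, -0-010*, -0-011*, -0-111*, -00-11*, -000-1, -0001-*, -01-00*, -01-10*, -01-11*, -010-0*, -0101-*, -011-0*, -011-1*, -0110-*, -0111-*, -1-011*, -10-11*, -1001-*, -1110-*, 0--011*, 0--111*, 0-0-11*, 0-001-*, 0-1-11*, 0-11-1, 0-110-*, 00--11*, 00-01-*, 001--0*, 001-1-*, 0011--*, 01--11*, 01-1-1, 010-1-, 011--1, 1--000, 1--011*, 1-0-11*, 1-00-0*, 1-00-1*, 1-000-*, 1-001-*, 1-1-00, 1-11-0, 1-110-*, 10--00*, 10--01*, 10--10*, 10--11*, 10-0-0*, 10-0-1*, 10-00-*, 10-01-*, 10-1-0*, 10-1-1*, 10-10-*, 10-11-*, 100--0*, 100--1*, 100-0-*, 100-1-*, 1000--*, 1001--*, 101--0*, 101--1*, 101-0-*, 101-1-*, 1010--*, 1011--*, 1100--*
[col 3] ---011, --0-11, --001-, --110-, -0--11, -0-01-, -01--0, -01-1-, -011--, 0---11, 1-00--, 10---0*, 10---1*, 10--0-*, 10--1-*, 10-0--*, 10-1--*, 100---*, 101---*
[col 4] 10----
Prime implicants: ---011, --0-11, --001-, --110-, -0--11, -0-01-, -000-1, -01--0, -01-1-, -011--, 0---11, 0-11-1, 01-1-1, 010-1-, 011--1, 1--000, 1-00--, 1-1-00, 1-11-0, 10----
PI chart (minterm → PIs covering it):
  1 | -000-1  (sole → essential)
  2 | --001-,-0-01-
  3 | ---011,--0-11,--001-,-0--11,-0-01-,-000-1,0---11
  7 | --0-11,-0--11,0---11
  8 | -01--0  (sole → essential)
  10 | -0-01-,-01--0,-01-1-
  12 | --110-,-01--0,-011--
  13 | --110-,-011--,0-11-1
  15 | -0--11,-01-1-,-011--,0---11,0-11-1
  18 | --001-,010-1-
  19 | ---011,--0-11,--001-,0---11,010-1-
  21 | 01-1-1  (sole → essential)
  22 | 010-1-  (sole → essential)
  23 | --0-11,0---11,01-1-1,010-1-
  25 | 011--1  (sole → essential)
  27 | ---011,0---11,011--1
  28 | --110-  (sole → essential)
  29 | --110-,0-11-1,01-1-1,011--1
  31 | 0---11,0-11-1,01-1-1,011--1
  32 | 1--000,1-00--,10----
  33 | -000-1,1-00--,10----
  34 | --001-,-0-01-,1-00--,10----
  35 | ---011,--0-11,--001-,-0--11,-0-01-,-000-1,1-00--,10----
  36 | 10----  (sole → essential)
  37 | 10----  (sole → essential)
  38 | 10----  (sole → essential)
  39 | --0-11,-0--11,10----
  40 | -01--0,1--000,1-1-00,10----
  41 | 10----  (sole → essential)
  42 | -0-01-,-01--0,-01-1-,10----
  43 | ---011,-0--11,-0-01-,-01-1-,10----
  44 | --110-,-01--0,-011--,1-1-00,1-11-0,10----
  45 | --110-,-011--,10----
  46 | -01--0,-01-1-,-011--,1-11-0,10----
  47 | -0--11,-01-1-,-011--,10----
  48 | 1--000,1-00--
  49 | 1-00--  (sole → essential)
  50 | --001-,1-00--
  51 | ---011,--0-11,--001-,1-00--
  55 | --0-11  (sole → essential)
  56 | 1--000,1-1-00
  59 | ---011  (sole → essential)
  61 | --110-  (sole → essential)
  62 | 1-11-0  (sole → essential)
Essential prime implicants: ---011, --0-11, --110-, -000-1, -01--0, 01-1-1, 010-1-, 011--1, 1-00--, 1-11-0, 10----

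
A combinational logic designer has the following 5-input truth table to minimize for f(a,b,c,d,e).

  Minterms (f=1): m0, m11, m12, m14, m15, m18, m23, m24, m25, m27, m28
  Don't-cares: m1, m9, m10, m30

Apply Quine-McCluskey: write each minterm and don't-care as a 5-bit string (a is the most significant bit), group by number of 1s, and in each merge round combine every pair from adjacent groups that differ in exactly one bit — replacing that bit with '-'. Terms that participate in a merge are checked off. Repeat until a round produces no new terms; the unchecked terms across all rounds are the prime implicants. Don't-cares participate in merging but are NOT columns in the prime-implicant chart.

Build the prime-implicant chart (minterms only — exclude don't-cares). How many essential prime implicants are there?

Round 0: 00000✓ 00001✓ 01001✓ 01010✓ 01011✓ 01100✓ 01110✓ 01111✓ 10010 10111 11000✓ 11001✓ 11011✓ 11100✓ 11110✓
Round 1: -1001✓ -1011✓ -1100✓ -1110✓ 0-001 0000- 01-10✓ 01-11✓ 010-1✓ 0101-✓ 011-0✓ 0111-✓ 11-00 110-1✓ 1100- 111-0✓
Round 2: -10-1 -11-0 01-1-
PIs = {-10-1, -11-0, 0-001, 0000-, 01-1-, 10010, 10111, 11-00, 1100-}
Coverage chart:
  m0: 0000- ←essential
  m11: -10-1,01-1-
  m12: -11-0 ←essential
  m14: -11-0,01-1-
  m15: 01-1- ←essential
  m18: 10010 ←essential
  m23: 10111 ←essential
  m24: 11-00,1100-
  m25: -10-1,1100-
  m27: -10-1 ←essential
  m28: -11-0,11-00
Essential: -10-1, -11-0, 0000-, 01-1-, 10010, 10111

6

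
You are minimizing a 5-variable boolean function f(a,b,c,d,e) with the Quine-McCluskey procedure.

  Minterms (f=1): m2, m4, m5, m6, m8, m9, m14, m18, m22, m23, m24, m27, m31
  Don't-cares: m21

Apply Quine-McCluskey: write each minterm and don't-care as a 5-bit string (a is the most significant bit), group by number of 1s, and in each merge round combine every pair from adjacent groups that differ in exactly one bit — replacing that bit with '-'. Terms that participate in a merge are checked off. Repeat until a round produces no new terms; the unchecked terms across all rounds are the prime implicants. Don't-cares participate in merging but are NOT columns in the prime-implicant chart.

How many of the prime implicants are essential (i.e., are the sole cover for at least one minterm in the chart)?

5

size-2^0 implicants → 00010(✓)  00100(✓)  00101(✓)  00110(✓)  01000(✓)  01001(✓)  01110(✓)  10010(✓)  10101(✓)  10110(✓)  10111(✓)  11000(✓)  11011(✓)  11111(✓)
size-2^1 implicants → -0010(✓)  -0101  -0110(✓)  -1000  0-110  00-10(✓)  001-0  0010-  0100-  1-111  10-10(✓)  101-1  1011-  11-11
size-2^2 implicants → -0-10
Unchecked terms (primes): -0-10, -0101, -1000, 0-110, 001-0, 0010-, 0100-, 1-111, 101-1, 1011-, 11-11
Minterm coverage:
  m2 ⊆ -0-10 [E]
  m4 ⊆ 001-0,0010-
  m5 ⊆ -0101,0010-
  m6 ⊆ -0-10,0-110,001-0
  m8 ⊆ -1000,0100-
  m9 ⊆ 0100- [E]
  m14 ⊆ 0-110 [E]
  m18 ⊆ -0-10 [E]
  m22 ⊆ -0-10,1011-
  m23 ⊆ 1-111,101-1,1011-
  m24 ⊆ -1000 [E]
  m27 ⊆ 11-11 [E]
  m31 ⊆ 1-111,11-11
E = {-0-10, -1000, 0-110, 0100-, 11-11}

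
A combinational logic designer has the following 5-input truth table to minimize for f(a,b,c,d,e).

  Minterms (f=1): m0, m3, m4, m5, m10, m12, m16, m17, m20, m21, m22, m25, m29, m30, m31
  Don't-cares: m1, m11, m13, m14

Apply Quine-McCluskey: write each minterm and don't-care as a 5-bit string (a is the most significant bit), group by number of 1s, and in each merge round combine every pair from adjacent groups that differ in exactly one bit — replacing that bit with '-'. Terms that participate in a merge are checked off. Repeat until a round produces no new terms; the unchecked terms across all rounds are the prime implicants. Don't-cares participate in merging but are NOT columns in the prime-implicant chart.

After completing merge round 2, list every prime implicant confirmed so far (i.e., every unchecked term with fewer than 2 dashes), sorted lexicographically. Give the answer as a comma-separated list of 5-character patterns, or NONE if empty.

size-2^0 implicants → 00000(✓)  00001(✓)  00011(✓)  00100(✓)  00101(✓)  01010(✓)  01011(✓)  01100(✓)  01101(✓)  01110(✓)  10000(✓)  10001(✓)  10100(✓)  10101(✓)  10110(✓)  11001(✓)  11101(✓)  11110(✓)  11111(✓)
size-2^1 implicants → -0000(✓)  -0001(✓)  -0100(✓)  -0101(✓)  -1101(✓)  -1110  0-011  0-100(✓)  0-101(✓)  00-00(✓)  00-01(✓)  000-1  0000-(✓)  0010-(✓)  01-10  0101-  011-0  0110-(✓)  1-001(✓)  1-101(✓)  1-110  10-00(✓)  10-01(✓)  1000-(✓)  101-0  1010-(✓)  11-01(✓)  111-1  1111-
size-2^2 implicants → --101  -0-00(✓)  -0-01(✓)  -000-(✓)  -010-(✓)  0-10-  00-0-(✓)  1--01  10-0-(✓)
size-2^3 implicants → -0-0-
Unchecked terms (primes): --101, -0-0-, -1110, 0-011, 0-10-, 000-1, 01-10, 0101-, 011-0, 1--01, 1-110, 101-0, 111-1, 1111-

-1110, 0-011, 000-1, 01-10, 0101-, 011-0, 1-110, 101-0, 111-1, 1111-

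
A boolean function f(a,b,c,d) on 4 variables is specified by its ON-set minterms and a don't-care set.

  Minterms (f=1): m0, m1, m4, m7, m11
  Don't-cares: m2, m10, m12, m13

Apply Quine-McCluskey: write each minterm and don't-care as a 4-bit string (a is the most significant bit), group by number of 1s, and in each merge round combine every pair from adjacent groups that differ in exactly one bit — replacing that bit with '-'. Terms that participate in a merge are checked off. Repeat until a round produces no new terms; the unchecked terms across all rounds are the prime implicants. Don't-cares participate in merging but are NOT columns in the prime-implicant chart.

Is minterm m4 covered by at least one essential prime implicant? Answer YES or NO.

Round 0: 0000✓ 0001✓ 0010✓ 0100✓ 0111 1010✓ 1011✓ 1100✓ 1101✓
Round 1: -010 -100 0-00 00-0 000- 101- 110-
PIs = {-010, -100, 0-00, 00-0, 000-, 0111, 101-, 110-}
Coverage chart:
  m0: 0-00,00-0,000-
  m1: 000- ←essential
  m4: -100,0-00
  m7: 0111 ←essential
  m11: 101- ←essential
Essential: 000-, 0111, 101-

NO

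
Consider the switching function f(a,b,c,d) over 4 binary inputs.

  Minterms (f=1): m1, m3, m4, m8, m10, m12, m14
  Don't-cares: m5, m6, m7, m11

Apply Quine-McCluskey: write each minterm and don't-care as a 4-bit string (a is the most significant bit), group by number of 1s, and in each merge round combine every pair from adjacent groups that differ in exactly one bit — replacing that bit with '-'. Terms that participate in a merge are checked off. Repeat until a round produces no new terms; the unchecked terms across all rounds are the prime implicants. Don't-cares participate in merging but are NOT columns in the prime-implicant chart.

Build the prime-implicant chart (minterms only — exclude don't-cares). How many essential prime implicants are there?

size-2^0 implicants → 0001(✓)  0011(✓)  0100(✓)  0101(✓)  0110(✓)  0111(✓)  1000(✓)  1010(✓)  1011(✓)  1100(✓)  1110(✓)
size-2^1 implicants → -011  -100(✓)  -110(✓)  0-01(✓)  0-11(✓)  00-1(✓)  01-0(✓)  01-1(✓)  010-(✓)  011-(✓)  1-00(✓)  1-10(✓)  10-0(✓)  101-  11-0(✓)
size-2^2 implicants → -1-0  0--1  01--  1--0
Unchecked terms (primes): -011, -1-0, 0--1, 01--, 1--0, 101-
Minterm coverage:
  m1 ⊆ 0--1 [E]
  m3 ⊆ -011,0--1
  m4 ⊆ -1-0,01--
  m8 ⊆ 1--0 [E]
  m10 ⊆ 1--0,101-
  m12 ⊆ -1-0,1--0
  m14 ⊆ -1-0,1--0
E = {0--1, 1--0}

2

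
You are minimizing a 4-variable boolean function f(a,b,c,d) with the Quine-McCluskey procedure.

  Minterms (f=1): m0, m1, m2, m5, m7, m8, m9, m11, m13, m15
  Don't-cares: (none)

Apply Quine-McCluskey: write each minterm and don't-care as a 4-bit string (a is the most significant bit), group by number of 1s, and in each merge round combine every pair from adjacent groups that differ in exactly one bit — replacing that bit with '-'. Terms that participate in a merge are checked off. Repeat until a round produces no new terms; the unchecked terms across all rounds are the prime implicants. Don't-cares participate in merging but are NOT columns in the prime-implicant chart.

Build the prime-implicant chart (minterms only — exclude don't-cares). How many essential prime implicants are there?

size-2^0 implicants → 0000(✓)  0001(✓)  0010(✓)  0101(✓)  0111(✓)  1000(✓)  1001(✓)  1011(✓)  1101(✓)  1111(✓)
size-2^1 implicants → -000(✓)  -001(✓)  -101(✓)  -111(✓)  0-01(✓)  00-0  000-(✓)  01-1(✓)  1-01(✓)  1-11(✓)  10-1(✓)  100-(✓)  11-1(✓)
size-2^2 implicants → --01  -00-  -1-1  1--1
Unchecked terms (primes): --01, -00-, -1-1, 00-0, 1--1
Minterm coverage:
  m0 ⊆ -00-,00-0
  m1 ⊆ --01,-00-
  m2 ⊆ 00-0 [E]
  m5 ⊆ --01,-1-1
  m7 ⊆ -1-1 [E]
  m8 ⊆ -00- [E]
  m9 ⊆ --01,-00-,1--1
  m11 ⊆ 1--1 [E]
  m13 ⊆ --01,-1-1,1--1
  m15 ⊆ -1-1,1--1
E = {-00-, -1-1, 00-0, 1--1}

4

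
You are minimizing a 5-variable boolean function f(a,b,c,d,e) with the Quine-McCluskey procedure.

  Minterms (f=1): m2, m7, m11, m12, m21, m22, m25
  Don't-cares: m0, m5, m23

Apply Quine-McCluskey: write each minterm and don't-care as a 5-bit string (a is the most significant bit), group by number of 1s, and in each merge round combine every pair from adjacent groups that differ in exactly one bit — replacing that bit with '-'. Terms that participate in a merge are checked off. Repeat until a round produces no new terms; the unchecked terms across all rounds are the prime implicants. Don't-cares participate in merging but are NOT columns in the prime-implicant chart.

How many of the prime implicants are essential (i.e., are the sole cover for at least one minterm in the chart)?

size-2^0 implicants → 00000(✓)  00010(✓)  00101(✓)  00111(✓)  01011  01100  10101(✓)  10110(✓)  10111(✓)  11001
size-2^1 implicants → -0101(✓)  -0111(✓)  000-0  001-1(✓)  101-1(✓)  1011-
size-2^2 implicants → -01-1
Unchecked terms (primes): -01-1, 000-0, 01011, 01100, 1011-, 11001
Minterm coverage:
  m2 ⊆ 000-0 [E]
  m7 ⊆ -01-1 [E]
  m11 ⊆ 01011 [E]
  m12 ⊆ 01100 [E]
  m21 ⊆ -01-1 [E]
  m22 ⊆ 1011- [E]
  m25 ⊆ 11001 [E]
E = {-01-1, 000-0, 01011, 01100, 1011-, 11001}

6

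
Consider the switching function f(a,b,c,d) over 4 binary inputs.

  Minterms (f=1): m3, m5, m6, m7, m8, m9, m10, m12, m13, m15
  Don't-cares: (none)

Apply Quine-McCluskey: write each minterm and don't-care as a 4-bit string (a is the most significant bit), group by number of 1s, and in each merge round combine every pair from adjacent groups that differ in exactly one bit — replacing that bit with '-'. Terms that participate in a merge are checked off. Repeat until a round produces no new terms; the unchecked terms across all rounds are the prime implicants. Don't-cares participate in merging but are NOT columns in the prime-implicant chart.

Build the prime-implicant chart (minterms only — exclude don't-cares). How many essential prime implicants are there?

size-2^0 implicants → 0011(✓)  0101(✓)  0110(✓)  0111(✓)  1000(✓)  1001(✓)  1010(✓)  1100(✓)  1101(✓)  1111(✓)
size-2^1 implicants → -101(✓)  -111(✓)  0-11  01-1(✓)  011-  1-00(✓)  1-01(✓)  10-0  100-(✓)  11-1(✓)  110-(✓)
size-2^2 implicants → -1-1  1-0-
Unchecked terms (primes): -1-1, 0-11, 011-, 1-0-, 10-0
Minterm coverage:
  m3 ⊆ 0-11 [E]
  m5 ⊆ -1-1 [E]
  m6 ⊆ 011- [E]
  m7 ⊆ -1-1,0-11,011-
  m8 ⊆ 1-0-,10-0
  m9 ⊆ 1-0- [E]
  m10 ⊆ 10-0 [E]
  m12 ⊆ 1-0- [E]
  m13 ⊆ -1-1,1-0-
  m15 ⊆ -1-1 [E]
E = {-1-1, 0-11, 011-, 1-0-, 10-0}

5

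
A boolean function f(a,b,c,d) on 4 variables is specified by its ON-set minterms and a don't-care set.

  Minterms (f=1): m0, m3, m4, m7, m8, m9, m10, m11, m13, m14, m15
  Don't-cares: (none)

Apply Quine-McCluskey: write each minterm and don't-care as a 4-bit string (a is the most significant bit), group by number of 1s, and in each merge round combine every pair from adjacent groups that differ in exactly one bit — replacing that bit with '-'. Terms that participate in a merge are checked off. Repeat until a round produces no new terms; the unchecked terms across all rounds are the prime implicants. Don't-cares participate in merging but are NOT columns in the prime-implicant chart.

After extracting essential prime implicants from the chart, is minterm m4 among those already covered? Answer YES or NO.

Round 0: 0000✓ 0011✓ 0100✓ 0111✓ 1000✓ 1001✓ 1010✓ 1011✓ 1101✓ 1110✓ 1111✓
Round 1: -000 -011✓ -111✓ 0-00 0-11✓ 1-01✓ 1-10✓ 1-11✓ 10-0✓ 10-1✓ 100-✓ 101-✓ 11-1✓ 111-✓
Round 2: --11 1--1 1-1- 10--
PIs = {--11, -000, 0-00, 1--1, 1-1-, 10--}
Coverage chart:
  m0: -000,0-00
  m3: --11 ←essential
  m4: 0-00 ←essential
  m7: --11 ←essential
  m8: -000,10--
  m9: 1--1,10--
  m10: 1-1-,10--
  m11: --11,1--1,1-1-,10--
  m13: 1--1 ←essential
  m14: 1-1- ←essential
  m15: --11,1--1,1-1-
Essential: --11, 0-00, 1--1, 1-1-

YES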